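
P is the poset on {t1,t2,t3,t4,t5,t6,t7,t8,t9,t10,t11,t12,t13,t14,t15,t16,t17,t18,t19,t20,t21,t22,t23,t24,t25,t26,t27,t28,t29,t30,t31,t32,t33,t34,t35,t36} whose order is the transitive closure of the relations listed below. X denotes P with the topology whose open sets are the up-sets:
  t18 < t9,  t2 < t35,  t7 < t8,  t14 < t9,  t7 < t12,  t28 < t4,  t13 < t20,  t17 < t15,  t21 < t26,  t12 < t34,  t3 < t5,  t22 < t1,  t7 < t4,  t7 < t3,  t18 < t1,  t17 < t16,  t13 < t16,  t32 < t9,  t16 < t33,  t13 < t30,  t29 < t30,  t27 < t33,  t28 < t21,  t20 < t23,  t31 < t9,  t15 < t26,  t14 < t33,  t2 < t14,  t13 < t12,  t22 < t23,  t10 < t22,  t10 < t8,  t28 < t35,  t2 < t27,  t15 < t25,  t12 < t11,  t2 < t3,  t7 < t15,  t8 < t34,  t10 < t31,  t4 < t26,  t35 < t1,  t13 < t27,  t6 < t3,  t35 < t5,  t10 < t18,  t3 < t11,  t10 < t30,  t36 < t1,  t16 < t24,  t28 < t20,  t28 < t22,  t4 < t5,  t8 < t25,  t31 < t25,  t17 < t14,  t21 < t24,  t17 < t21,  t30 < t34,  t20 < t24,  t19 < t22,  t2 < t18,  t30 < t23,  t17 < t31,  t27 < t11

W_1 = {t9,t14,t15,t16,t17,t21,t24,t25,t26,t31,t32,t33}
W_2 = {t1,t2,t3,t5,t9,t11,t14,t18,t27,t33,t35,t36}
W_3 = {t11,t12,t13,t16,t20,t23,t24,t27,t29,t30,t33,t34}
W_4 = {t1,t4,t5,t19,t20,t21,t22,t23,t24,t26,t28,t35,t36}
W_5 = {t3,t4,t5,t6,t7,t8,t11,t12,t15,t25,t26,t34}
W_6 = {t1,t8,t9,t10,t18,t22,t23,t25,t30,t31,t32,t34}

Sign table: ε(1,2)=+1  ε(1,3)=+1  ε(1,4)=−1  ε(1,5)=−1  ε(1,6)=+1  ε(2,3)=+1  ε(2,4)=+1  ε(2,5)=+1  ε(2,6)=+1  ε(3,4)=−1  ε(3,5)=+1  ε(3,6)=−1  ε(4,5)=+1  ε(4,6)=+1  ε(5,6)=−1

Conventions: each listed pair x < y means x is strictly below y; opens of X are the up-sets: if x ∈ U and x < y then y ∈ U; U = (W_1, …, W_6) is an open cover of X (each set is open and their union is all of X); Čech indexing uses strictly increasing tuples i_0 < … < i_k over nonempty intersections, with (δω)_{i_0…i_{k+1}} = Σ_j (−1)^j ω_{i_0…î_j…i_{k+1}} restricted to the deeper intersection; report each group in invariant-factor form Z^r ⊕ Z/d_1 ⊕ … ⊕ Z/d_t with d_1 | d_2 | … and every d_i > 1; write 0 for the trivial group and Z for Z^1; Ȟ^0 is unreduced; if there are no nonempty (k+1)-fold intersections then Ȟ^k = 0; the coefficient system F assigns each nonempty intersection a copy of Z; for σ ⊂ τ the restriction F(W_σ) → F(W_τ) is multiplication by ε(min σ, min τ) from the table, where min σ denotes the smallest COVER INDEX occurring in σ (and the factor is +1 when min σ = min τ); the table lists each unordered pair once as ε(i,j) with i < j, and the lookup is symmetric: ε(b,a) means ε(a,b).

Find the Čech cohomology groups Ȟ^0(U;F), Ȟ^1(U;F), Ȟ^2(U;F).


nerve of the cover:
  W12={t9,t14,t33} W13={t16,t24,t33} W14={t21,t24,t26} W15={t15,t25,t26} W16={t9,t25,t31,t32} W23={t11,t27,t33} W24={t1,t5,t35,t36} W25={t3,t5,t11} W26={t1,t9,t18} W34={t20,t23,t24} W35={t11,t12,t34} W36={t23,t30,t34} W45={t4,t5,t26} W46={t1,t22,t23} W56={t8,t25,t34}
  W123={t33} W126={t9} W134={t24} W145={t26} W156={t25} W235={t11} W245={t5} W246={t1} W346={t23} W356={t34}
C dims 6,15,10; δ0: rk 6, SNF 1^5·2; δ1: rk 9, SNF 1^9
Ȟ^0 = (6 − 6) − 0 = 0, so Ȟ^0 ≅ 0
Ȟ^1 = (15 − 9) − 6 = 0 plus torsion [2], so Ȟ^1 ≅ Z/2
Ȟ^2 = (10 − 0) − 9 = 1, so Ȟ^2 ≅ Z

Ȟ^0 ≅ 0,  Ȟ^1 ≅ Z/2,  Ȟ^2 ≅ Z


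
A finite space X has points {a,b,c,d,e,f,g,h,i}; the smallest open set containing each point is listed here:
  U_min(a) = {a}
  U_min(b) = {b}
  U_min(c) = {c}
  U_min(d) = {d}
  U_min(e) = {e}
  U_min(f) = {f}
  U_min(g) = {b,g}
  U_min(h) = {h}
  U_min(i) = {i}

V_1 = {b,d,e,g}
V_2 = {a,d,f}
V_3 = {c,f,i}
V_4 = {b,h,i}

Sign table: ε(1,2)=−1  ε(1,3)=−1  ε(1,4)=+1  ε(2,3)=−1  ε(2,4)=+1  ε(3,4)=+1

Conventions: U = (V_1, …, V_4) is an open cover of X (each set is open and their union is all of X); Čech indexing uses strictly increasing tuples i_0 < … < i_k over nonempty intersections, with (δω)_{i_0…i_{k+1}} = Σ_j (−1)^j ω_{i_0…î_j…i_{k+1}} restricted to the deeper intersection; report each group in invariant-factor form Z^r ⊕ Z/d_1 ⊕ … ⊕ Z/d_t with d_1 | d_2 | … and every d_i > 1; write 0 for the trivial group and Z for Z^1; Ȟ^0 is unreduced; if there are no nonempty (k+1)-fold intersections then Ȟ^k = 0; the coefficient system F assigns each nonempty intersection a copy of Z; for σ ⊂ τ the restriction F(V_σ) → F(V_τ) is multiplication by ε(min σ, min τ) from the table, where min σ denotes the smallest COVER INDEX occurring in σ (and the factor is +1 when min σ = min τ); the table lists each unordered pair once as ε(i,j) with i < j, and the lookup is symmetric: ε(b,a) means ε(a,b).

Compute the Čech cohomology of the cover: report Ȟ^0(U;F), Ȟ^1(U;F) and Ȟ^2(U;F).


intersection data:
  V12={d} V14={b} V23={f} V34={i}
C dims 4,4; δ0: rk 3, SNF 1^3
Ȟ^0 = (4 − 3) − 0 = 1, so Ȟ^0 ≅ Z
Ȟ^1 = (4 − 0) − 3 = 1, so Ȟ^1 ≅ Z
Ȟ^2 = (0 − 0) − 0 = 0, so Ȟ^2 ≅ 0

Ȟ^0 = Z, Ȟ^1 = Z, Ȟ^2 = 0


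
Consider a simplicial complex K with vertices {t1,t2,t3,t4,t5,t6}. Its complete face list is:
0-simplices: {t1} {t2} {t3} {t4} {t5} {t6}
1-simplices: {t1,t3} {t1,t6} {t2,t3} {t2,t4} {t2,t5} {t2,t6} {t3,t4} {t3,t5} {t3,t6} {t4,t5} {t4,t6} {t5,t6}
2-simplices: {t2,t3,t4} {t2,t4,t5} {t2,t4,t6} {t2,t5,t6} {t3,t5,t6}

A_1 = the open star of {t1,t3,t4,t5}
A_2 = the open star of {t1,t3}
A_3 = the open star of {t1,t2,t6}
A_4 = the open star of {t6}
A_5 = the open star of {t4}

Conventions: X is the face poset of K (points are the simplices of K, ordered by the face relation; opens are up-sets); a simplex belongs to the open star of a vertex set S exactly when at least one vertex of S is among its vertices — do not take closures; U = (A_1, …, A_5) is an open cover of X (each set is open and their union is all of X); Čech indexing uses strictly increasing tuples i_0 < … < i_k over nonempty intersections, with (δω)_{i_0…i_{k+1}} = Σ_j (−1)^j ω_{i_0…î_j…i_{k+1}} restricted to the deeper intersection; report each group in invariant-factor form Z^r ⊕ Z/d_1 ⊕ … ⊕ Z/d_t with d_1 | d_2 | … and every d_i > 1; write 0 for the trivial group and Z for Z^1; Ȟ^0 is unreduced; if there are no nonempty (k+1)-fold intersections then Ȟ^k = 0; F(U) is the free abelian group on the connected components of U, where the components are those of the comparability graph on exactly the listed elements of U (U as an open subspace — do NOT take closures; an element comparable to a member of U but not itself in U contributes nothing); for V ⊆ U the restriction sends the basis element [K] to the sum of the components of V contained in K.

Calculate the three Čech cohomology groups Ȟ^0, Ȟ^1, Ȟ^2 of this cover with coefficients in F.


Ȟ^0(U;F) ≅ Z,  Ȟ^1(U;F) ≅ Z,  Ȟ^2(U;F) ≅ 0

nonempty overlaps:
  A1={{t1},{t3},{t4},{t5},{t1,t3},{t1,t6},{t2,t3},{t2,t4},{t2,t5},{t3,t4},{t3,t5},{t3,t6},{t4,t5},{t4,t6},{t5,t6},{t2,t3,t4},{t2,t4,t5},{t2,t4,t6},{t2,t5,t6},{t3,t5,t6}} A2={{t1},{t3},{t1,t3},{t1,t6},{t2,t3},{t3,t4},{t3,t5},{t3,t6},{t2,t3,t4},{t3,t5,t6}} A3={{t1},{t2},{t6},{t1,t3},{t1,t6},{t2,t3},{t2,t4},{t2,t5},{t2,t6},{t3,t6},{t4,t6},{t5,t6},{t2,t3,t4},{t2,t4,t5},{t2,t4,t6},{t2,t5,t6},{t3,t5,t6}} A4={{t6},{t1,t6},{t2,t6},{t3,t6},{t4,t6},{t5,t6},{t2,t4,t6},{t2,t5,t6},{t3,t5,t6}} A5={{t4},{t2,t4},{t3,t4},{t4,t5},{t4,t6},{t2,t3,t4},{t2,t4,t5},{t2,t4,t6}}
  A12={{t1},{t3},{t1,t3},{t1,t6},{t2,t3},{t3,t4},{t3,t5},{t3,t6},{t2,t3,t4},{t3,t5,t6}} A13={{t1},{t1,t3},{t1,t6},{t2,t3},{t2,t4},{t2,t5},{t3,t6},{t4,t6},{t5,t6},{t2,t3,t4},{t2,t4,t5},{t2,t4,t6},{t2,t5,t6},{t3,t5,t6}} A14={{t1,t6},{t3,t6},{t4,t6},{t5,t6},{t2,t4,t6},{t2,t5,t6},{t3,t5,t6}} A15={{t4},{t2,t4},{t3,t4},{t4,t5},{t4,t6},{t2,t3,t4},{t2,t4,t5},{t2,t4,t6}} A23={{t1},{t1,t3},{t1,t6},{t2,t3},{t3,t6},{t2,t3,t4},{t3,t5,t6}} A24={{t1,t6},{t3,t6},{t3,t5,t6}} A25={{t3,t4},{t2,t3,t4}} A34={{t6},{t1,t6},{t2,t6},{t3,t6},{t4,t6},{t5,t6},{t2,t4,t6},{t2,t5,t6},{t3,t5,t6}} A35={{t2,t4},{t4,t6},{t2,t3,t4},{t2,t4,t5},{t2,t4,t6}} A45={{t4,t6},{t2,t4,t6}}
  A123={{t1},{t1,t3},{t1,t6},{t2,t3},{t3,t6},{t2,t3,t4},{t3,t5,t6}} A124={{t1,t6},{t3,t6},{t3,t5,t6}} A125={{t3,t4},{t2,t3,t4}} A134={{t1,t6},{t3,t6},{t4,t6},{t5,t6},{t2,t4,t6},{t2,t5,t6},{t3,t5,t6}} A135={{t2,t4},{t4,t6},{t2,t3,t4},{t2,t4,t5},{t2,t4,t6}} A145={{t4,t6},{t2,t4,t6}} A234={{t1,t6},{t3,t6},{t3,t5,t6}} A235={{t2,t3,t4}} A345={{t4,t6},{t2,t4,t6}}
  A1234={{t1,t6},{t3,t6},{t3,t5,t6}} A1235={{t2,t3,t4}} A1345={{t4,t6},{t2,t4,t6}}
components per intersection:
  A1: {{t1},{t3},{t4},{t5},{t1,t3},{t1,t6},{t2,t3},{t2,t4},{t2,t5},{t3,t4},{t3,t5},{t3,t6},{t4,t5},{t4,t6},{t5,t6},{t2,t3,t4},{t2,t4,t5},{t2,t4,t6},{t2,t5,t6},{t3,t5,t6}}
  A2: {{t1},{t3},{t1,t3},{t1,t6},{t2,t3},{t3,t4},{t3,t5},{t3,t6},{t2,t3,t4},{t3,t5,t6}}
  A3: {{t1},{t2},{t6},{t1,t3},{t1,t6},{t2,t3},{t2,t4},{t2,t5},{t2,t6},{t3,t6},{t4,t6},{t5,t6},{t2,t3,t4},{t2,t4,t5},{t2,t4,t6},{t2,t5,t6},{t3,t5,t6}}
  A4: {{t6},{t1,t6},{t2,t6},{t3,t6},{t4,t6},{t5,t6},{t2,t4,t6},{t2,t5,t6},{t3,t5,t6}}
  A5: {{t4},{t2,t4},{t3,t4},{t4,t5},{t4,t6},{t2,t3,t4},{t2,t4,t5},{t2,t4,t6}}
  A12: {{t1},{t3},{t1,t3},{t1,t6},{t2,t3},{t3,t4},{t3,t5},{t3,t6},{t2,t3,t4},{t3,t5,t6}}
  A13: {{t1},{t1,t3},{t1,t6}} {{t2,t3},{t2,t4},{t2,t5},{t3,t6},{t4,t6},{t5,t6},{t2,t3,t4},{t2,t4,t5},{t2,t4,t6},{t2,t5,t6},{t3,t5,t6}}
  A14: {{t1,t6}} {{t3,t6},{t5,t6},{t2,t5,t6},{t3,t5,t6}} {{t4,t6},{t2,t4,t6}}
  A15: {{t4},{t2,t4},{t3,t4},{t4,t5},{t4,t6},{t2,t3,t4},{t2,t4,t5},{t2,t4,t6}}
  A23: {{t1},{t1,t3},{t1,t6}} {{t2,t3},{t2,t3,t4}} {{t3,t6},{t3,t5,t6}}
  A24: {{t1,t6}} {{t3,t6},{t3,t5,t6}}
  A25: {{t3,t4},{t2,t3,t4}}
  A34: {{t6},{t1,t6},{t2,t6},{t3,t6},{t4,t6},{t5,t6},{t2,t4,t6},{t2,t5,t6},{t3,t5,t6}}
  A35: {{t2,t4},{t4,t6},{t2,t3,t4},{t2,t4,t5},{t2,t4,t6}}
  A45: {{t4,t6},{t2,t4,t6}}
  A123: {{t1},{t1,t3},{t1,t6}} {{t2,t3},{t2,t3,t4}} {{t3,t6},{t3,t5,t6}}
  A124: {{t1,t6}} {{t3,t6},{t3,t5,t6}}
  A125: {{t3,t4},{t2,t3,t4}}
  A134: {{t1,t6}} {{t3,t6},{t5,t6},{t2,t5,t6},{t3,t5,t6}} {{t4,t6},{t2,t4,t6}}
  A135: {{t2,t4},{t4,t6},{t2,t3,t4},{t2,t4,t5},{t2,t4,t6}}
  A145: {{t4,t6},{t2,t4,t6}}
  A234: {{t1,t6}} {{t3,t6},{t3,t5,t6}}
  A235: {{t2,t3,t4}}
  A345: {{t4,t6},{t2,t4,t6}}
  A1234: {{t1,t6}} {{t3,t6},{t3,t5,t6}}
  A1235: {{t2,t3,t4}}
  A1345: {{t4,t6},{t2,t4,t6}}
C dims 5,16,15,4; δ0: rk 4, SNF 1^4; δ1: rk 11, SNF 1^11; δ2: rk 4, SNF 1^4
degree 0: 5−4−0 = 1 → Ȟ^0 ≅ Z
degree 1: 16−11−4 = 1 → Ȟ^1 ≅ Z
degree 2: 15−4−11 = 0 → Ȟ^2 ≅ 0


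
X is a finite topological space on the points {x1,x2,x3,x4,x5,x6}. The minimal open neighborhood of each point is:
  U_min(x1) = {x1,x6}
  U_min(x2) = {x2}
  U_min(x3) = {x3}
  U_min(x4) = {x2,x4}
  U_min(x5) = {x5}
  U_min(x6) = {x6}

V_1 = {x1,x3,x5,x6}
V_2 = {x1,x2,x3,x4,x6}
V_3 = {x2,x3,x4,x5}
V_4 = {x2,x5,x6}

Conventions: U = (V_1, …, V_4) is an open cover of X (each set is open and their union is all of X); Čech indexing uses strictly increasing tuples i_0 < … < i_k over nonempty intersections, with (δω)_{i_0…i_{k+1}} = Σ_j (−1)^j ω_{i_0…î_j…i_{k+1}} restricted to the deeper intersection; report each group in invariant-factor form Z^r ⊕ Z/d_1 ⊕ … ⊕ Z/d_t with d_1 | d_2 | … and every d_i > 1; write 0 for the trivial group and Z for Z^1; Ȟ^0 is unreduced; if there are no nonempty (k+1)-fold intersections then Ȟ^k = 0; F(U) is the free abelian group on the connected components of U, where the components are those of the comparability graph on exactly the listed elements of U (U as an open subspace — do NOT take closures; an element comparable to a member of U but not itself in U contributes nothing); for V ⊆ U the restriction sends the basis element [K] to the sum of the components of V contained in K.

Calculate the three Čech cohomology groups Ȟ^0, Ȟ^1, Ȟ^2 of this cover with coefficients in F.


nerve simplices:
  V12={x1,x3,x6} V13={x3,x5} V14={x5,x6} V23={x2,x3,x4} V24={x2,x6} V34={x2,x5}
  V123={x3} V124={x6} V134={x5} V234={x2}
components per intersection:
  V1: {x1,x6} {x3} {x5}
  V2: {x1,x6} {x2,x4} {x3}
  V3: {x2,x4} {x3} {x5}
  V4: {x2} {x5} {x6}
  V12: {x1,x6} {x3}
  V13: {x3} {x5}
  V14: {x5} {x6}
  V23: {x2,x4} {x3}
  V24: {x2} {x6}
  V34: {x2} {x5}
  V123: {x3}
  V124: {x6}
  V134: {x5}
  V234: {x2}
C dims 12,12,4; δ0: rk 8, SNF 1^8; δ1: rk 4, SNF 1^4
degree 0: 12−8−0 = 4 → Ȟ^0 ≅ Z^4
degree 1: 12−4−8 = 0 → Ȟ^1 ≅ 0
degree 2: 4−0−4 = 0 → Ȟ^2 ≅ 0

Ȟ^0(U;F) ≅ Z^4,  Ȟ^1(U;F) ≅ 0,  Ȟ^2(U;F) ≅ 0


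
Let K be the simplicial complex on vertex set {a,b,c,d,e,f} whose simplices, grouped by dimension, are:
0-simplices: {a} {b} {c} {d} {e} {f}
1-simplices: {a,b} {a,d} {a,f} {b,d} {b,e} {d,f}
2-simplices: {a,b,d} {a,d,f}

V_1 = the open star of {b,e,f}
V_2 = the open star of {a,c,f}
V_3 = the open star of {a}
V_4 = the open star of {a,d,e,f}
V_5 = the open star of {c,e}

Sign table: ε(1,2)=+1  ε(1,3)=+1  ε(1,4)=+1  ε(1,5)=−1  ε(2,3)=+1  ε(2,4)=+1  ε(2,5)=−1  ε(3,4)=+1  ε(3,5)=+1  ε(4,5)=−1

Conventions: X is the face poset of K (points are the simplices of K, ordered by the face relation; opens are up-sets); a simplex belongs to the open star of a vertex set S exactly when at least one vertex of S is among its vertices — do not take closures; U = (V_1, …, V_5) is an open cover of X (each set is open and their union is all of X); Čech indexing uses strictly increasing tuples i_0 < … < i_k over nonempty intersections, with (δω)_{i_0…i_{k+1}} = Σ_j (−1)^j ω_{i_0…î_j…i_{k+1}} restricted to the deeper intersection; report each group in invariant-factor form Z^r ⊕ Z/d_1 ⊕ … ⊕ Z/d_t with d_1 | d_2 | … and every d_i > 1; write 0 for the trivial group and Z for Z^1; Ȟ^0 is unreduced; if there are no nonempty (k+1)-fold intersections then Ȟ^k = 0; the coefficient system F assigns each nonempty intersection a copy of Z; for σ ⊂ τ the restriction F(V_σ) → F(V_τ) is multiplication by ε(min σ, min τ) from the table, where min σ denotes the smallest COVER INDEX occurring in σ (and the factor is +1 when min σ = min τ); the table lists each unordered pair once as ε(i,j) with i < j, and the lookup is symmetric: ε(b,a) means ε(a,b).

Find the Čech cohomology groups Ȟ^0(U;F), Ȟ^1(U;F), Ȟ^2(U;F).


nonempty overlaps:
  V1={{b},{e},{f},{a,b},{a,f},{b,d},{b,e},{d,f},{a,b,d},{a,d,f}} V2={{a},{c},{f},{a,b},{a,d},{a,f},{d,f},{a,b,d},{a,d,f}} V3={{a},{a,b},{a,d},{a,f},{a,b,d},{a,d,f}} V4={{a},{d},{e},{f},{a,b},{a,d},{a,f},{b,d},{b,e},{d,f},{a,b,d},{a,d,f}} V5={{c},{e},{b,e}}
  V12={{f},{a,b},{a,f},{d,f},{a,b,d},{a,d,f}} V13={{a,b},{a,f},{a,b,d},{a,d,f}} V14={{e},{f},{a,b},{a,f},{b,d},{b,e},{d,f},{a,b,d},{a,d,f}} V15={{e},{b,e}} V23={{a},{a,b},{a,d},{a,f},{a,b,d},{a,d,f}} V24={{a},{f},{a,b},{a,d},{a,f},{d,f},{a,b,d},{a,d,f}} V25={{c}} V34={{a},{a,b},{a,d},{a,f},{a,b,d},{a,d,f}} V45={{e},{b,e}}
  V123={{a,b},{a,f},{a,b,d},{a,d,f}} V124={{f},{a,b},{a,f},{d,f},{a,b,d},{a,d,f}} V134={{a,b},{a,f},{a,b,d},{a,d,f}} V145={{e},{b,e}} V234={{a},{a,b},{a,d},{a,f},{a,b,d},{a,d,f}}
  V1234={{a,b},{a,f},{a,b,d},{a,d,f}}
C dims 5,9,5,1; δ0: rk 4, SNF 1^4; δ1: rk 4, SNF 1^4; δ2: rk 1, SNF 1^1
degree 0: 5−4−0 = 1 → Ȟ^0 ≅ Z
degree 1: 9−4−4 = 1 → Ȟ^1 ≅ Z
degree 2: 5−1−4 = 0 → Ȟ^2 ≅ 0

Ȟ^0(U;F) ≅ Z, Ȟ^1(U;F) ≅ Z, Ȟ^2(U;F) ≅ 0


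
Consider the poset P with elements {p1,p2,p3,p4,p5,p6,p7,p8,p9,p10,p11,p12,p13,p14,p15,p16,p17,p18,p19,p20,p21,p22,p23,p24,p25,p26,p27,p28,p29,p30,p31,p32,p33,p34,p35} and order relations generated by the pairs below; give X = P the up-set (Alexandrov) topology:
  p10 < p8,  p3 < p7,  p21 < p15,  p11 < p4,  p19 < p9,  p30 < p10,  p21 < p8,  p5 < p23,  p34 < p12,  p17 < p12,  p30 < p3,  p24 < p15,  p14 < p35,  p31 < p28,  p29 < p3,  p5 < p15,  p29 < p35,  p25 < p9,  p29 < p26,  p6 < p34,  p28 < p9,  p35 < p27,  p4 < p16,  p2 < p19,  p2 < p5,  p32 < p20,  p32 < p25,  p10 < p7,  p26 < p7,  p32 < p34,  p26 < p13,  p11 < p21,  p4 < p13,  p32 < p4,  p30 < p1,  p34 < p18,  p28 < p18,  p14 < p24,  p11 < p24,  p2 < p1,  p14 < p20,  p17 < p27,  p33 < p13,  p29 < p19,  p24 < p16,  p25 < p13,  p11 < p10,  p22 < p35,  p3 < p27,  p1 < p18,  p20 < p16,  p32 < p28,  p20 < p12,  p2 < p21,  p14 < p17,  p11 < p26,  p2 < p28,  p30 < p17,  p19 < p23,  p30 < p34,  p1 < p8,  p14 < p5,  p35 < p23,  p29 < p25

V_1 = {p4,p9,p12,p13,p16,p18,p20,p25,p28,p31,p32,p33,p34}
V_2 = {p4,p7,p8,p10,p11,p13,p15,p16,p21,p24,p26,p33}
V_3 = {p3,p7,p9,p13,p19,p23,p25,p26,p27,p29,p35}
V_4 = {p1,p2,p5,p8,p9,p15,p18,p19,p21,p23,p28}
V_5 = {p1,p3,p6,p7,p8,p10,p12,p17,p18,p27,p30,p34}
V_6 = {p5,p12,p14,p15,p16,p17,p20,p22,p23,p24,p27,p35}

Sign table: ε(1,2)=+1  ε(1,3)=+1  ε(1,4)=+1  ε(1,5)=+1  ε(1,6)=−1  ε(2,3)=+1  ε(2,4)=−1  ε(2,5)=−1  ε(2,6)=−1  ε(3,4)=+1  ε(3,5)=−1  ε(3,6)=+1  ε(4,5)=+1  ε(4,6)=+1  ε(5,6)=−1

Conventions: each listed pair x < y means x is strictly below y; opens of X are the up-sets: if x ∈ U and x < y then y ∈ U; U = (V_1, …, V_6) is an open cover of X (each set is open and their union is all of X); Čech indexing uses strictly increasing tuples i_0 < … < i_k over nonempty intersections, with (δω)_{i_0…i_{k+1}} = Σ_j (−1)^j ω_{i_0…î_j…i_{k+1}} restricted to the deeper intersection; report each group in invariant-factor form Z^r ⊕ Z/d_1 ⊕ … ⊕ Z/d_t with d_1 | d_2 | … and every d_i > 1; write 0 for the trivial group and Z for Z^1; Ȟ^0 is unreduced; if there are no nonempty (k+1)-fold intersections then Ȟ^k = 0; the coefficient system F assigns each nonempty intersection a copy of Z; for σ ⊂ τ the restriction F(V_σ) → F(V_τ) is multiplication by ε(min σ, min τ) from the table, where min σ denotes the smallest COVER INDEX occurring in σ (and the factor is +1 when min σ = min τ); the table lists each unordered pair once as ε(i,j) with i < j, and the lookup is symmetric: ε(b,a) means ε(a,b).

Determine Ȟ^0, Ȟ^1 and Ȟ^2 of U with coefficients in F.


Ȟ^0 ≅ 0; Ȟ^1 ≅ Z/2; Ȟ^2 ≅ Z

intersection data:
  V12={p4,p13,p16,p33} V13={p9,p13,p25} V14={p9,p18,p28} V15={p12,p18,p34} V16={p12,p16,p20} V23={p7,p13,p26} V24={p8,p15,p21} V25={p7,p8,p10} V26={p15,p16,p24} V34={p9,p19,p23} V35={p3,p7,p27} V36={p23,p27,p35} V45={p1,p8,p18} V46={p5,p15,p23} V56={p12,p17,p27}
  V123={p13} V126={p16} V134={p9} V145={p18} V156={p12} V235={p7} V245={p8} V246={p15} V346={p23} V356={p27}
C dims 6,15,10; δ0: rk 6, SNF 1^5·2; δ1: rk 9, SNF 1^9
Ȟ^0 = (6 − 6) − 0 = 0, so Ȟ^0 ≅ 0
Ȟ^1 = (15 − 9) − 6 = 0 plus torsion [2], so Ȟ^1 ≅ Z/2
Ȟ^2 = (10 − 0) − 9 = 1, so Ȟ^2 ≅ Z


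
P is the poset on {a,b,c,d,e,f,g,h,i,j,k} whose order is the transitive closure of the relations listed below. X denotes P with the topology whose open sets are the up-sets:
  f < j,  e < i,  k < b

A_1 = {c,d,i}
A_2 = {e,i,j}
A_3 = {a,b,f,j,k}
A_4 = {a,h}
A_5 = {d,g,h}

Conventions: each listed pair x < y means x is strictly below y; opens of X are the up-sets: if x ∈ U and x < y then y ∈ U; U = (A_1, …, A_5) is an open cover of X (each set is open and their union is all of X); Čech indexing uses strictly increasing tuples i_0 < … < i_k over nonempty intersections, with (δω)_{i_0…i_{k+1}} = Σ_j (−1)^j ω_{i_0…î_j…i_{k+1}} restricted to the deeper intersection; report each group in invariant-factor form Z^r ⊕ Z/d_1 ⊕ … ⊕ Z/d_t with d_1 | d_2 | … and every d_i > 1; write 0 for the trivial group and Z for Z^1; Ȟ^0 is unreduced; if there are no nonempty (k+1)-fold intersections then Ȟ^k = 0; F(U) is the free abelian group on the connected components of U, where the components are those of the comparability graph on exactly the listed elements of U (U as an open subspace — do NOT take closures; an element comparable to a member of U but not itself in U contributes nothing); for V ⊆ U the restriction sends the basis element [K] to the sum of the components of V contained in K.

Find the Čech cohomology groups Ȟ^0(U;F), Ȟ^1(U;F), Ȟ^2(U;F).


Ȟ^0 ≅ Z^8, Ȟ^1 ≅ 0, Ȟ^2 ≅ 0

nonempty intersections:
  A12={i} A15={d} A23={j} A34={a} A45={h}
components per intersection:
  A1: {c} {d} {i}
  A2: {e,i} {j}
  A3: {a} {b,k} {f,j}
  A4: {a} {h}
  A5: {d} {g} {h}
  A12: {i}
  A15: {d}
  A23: {j}
  A34: {a}
  A45: {h}
C dims 13,5; δ0: rk 5, SNF 1^5
Ȟ^0: (13−5)−0=8 ⇒ Z^8
Ȟ^1: (5−0)−5=0 ⇒ 0
Ȟ^2: (0−0)−0=0 ⇒ 0


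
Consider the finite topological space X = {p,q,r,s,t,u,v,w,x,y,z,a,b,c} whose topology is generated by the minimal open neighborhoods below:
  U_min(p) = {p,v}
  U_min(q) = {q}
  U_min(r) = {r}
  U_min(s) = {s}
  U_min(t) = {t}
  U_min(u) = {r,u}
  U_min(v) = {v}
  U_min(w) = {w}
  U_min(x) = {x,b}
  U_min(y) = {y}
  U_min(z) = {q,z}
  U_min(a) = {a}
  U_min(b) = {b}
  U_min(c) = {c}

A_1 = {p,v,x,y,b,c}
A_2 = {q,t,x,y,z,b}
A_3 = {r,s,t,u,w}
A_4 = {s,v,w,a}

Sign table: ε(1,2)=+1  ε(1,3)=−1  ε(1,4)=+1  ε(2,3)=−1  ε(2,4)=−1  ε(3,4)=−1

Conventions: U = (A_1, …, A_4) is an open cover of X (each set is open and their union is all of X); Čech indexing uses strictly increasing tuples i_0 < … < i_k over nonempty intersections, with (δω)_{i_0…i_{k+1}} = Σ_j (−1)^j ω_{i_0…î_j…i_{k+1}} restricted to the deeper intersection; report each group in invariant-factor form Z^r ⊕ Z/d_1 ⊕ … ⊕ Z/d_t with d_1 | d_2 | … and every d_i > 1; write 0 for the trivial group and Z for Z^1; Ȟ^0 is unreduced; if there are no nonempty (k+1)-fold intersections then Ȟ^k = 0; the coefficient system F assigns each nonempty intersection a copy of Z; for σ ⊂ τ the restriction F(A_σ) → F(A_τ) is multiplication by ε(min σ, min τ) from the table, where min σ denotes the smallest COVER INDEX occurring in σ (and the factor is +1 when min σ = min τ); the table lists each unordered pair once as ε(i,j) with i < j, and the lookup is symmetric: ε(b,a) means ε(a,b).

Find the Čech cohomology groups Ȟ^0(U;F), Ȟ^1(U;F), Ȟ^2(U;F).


nerve simplices:
  A12={x,y,b} A14={v} A23={t} A34={s,w}
C dims 4,4; δ0: rk 3, SNF 1^3
degree 0: 4−3−0 = 1 → Ȟ^0 ≅ Z
degree 1: 4−0−3 = 1 → Ȟ^1 ≅ Z
degree 2: 0−0−0 = 0 → Ȟ^2 ≅ 0

Ȟ^0(U;F) ≅ Z; Ȟ^1(U;F) ≅ Z; Ȟ^2(U;F) ≅ 0


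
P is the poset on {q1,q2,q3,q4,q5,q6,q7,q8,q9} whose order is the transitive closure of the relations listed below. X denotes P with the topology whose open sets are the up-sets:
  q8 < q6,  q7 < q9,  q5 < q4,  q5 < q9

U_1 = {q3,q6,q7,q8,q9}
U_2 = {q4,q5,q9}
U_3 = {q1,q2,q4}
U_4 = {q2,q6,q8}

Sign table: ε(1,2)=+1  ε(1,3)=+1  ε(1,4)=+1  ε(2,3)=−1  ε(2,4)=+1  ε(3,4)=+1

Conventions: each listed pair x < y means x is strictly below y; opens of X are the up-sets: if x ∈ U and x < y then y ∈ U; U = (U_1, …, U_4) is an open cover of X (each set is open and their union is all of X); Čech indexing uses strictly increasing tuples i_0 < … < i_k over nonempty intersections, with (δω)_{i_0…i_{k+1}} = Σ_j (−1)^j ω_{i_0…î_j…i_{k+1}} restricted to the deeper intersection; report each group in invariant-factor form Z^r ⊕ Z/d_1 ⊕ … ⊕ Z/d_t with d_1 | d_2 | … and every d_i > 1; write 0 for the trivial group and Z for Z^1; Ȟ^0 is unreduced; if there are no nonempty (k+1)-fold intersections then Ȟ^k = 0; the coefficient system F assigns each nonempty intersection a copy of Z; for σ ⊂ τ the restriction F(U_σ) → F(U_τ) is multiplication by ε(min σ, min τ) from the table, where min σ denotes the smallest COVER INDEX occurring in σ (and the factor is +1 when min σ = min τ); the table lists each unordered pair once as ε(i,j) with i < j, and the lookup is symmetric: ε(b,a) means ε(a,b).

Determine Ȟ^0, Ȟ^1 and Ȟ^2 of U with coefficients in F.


Ȟ^0 ≅ 0, Ȟ^1 ≅ Z/2, Ȟ^2 ≅ 0

nonempty overlaps:
  U12={q9} U14={q6,q8} U23={q4} U34={q2}
C dims 4,4; δ0: rk 4, SNF 1^3·2
degree 0: 4−4−0 = 0 → Ȟ^0 ≅ 0
degree 1: 4−0−4 = 0 plus torsion [2] → Ȟ^1 ≅ Z/2
degree 2: 0−0−0 = 0 → Ȟ^2 ≅ 0


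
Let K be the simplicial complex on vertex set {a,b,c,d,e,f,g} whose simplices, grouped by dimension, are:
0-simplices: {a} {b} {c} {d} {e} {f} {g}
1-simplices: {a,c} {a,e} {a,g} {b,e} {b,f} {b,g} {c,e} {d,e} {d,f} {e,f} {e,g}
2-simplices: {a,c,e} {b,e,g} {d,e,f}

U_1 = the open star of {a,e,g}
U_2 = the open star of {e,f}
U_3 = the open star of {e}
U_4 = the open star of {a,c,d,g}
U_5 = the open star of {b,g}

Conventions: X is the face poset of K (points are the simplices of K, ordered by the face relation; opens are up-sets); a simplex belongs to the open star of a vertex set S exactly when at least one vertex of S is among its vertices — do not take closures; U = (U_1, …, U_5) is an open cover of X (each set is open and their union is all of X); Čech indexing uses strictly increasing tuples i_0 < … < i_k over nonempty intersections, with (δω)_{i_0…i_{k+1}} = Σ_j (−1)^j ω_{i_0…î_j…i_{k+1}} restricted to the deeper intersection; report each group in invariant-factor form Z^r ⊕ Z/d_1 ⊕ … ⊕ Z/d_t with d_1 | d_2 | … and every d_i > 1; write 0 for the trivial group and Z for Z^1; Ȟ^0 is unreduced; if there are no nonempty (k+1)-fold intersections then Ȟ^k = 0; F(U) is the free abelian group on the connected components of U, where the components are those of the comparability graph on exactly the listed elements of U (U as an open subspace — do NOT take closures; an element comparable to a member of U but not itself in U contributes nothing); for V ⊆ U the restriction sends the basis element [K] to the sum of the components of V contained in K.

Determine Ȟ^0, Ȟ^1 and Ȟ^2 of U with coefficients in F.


nonempty overlaps:
  U1={{a},{e},{g},{a,c},{a,e},{a,g},{b,e},{b,g},{c,e},{d,e},{e,f},{e,g},{a,c,e},{b,e,g},{d,e,f}} U2={{e},{f},{a,e},{b,e},{b,f},{c,e},{d,e},{d,f},{e,f},{e,g},{a,c,e},{b,e,g},{d,e,f}} U3={{e},{a,e},{b,e},{c,e},{d,e},{e,f},{e,g},{a,c,e},{b,e,g},{d,e,f}} U4={{a},{c},{d},{g},{a,c},{a,e},{a,g},{b,g},{c,e},{d,e},{d,f},{e,g},{a,c,e},{b,e,g},{d,e,f}} U5={{b},{g},{a,g},{b,e},{b,f},{b,g},{e,g},{b,e,g}}
  U12={{e},{a,e},{b,e},{c,e},{d,e},{e,f},{e,g},{a,c,e},{b,e,g},{d,e,f}} U13={{e},{a,e},{b,e},{c,e},{d,e},{e,f},{e,g},{a,c,e},{b,e,g},{d,e,f}} U14={{a},{g},{a,c},{a,e},{a,g},{b,g},{c,e},{d,e},{e,g},{a,c,e},{b,e,g},{d,e,f}} U15={{g},{a,g},{b,e},{b,g},{e,g},{b,e,g}} U23={{e},{a,e},{b,e},{c,e},{d,e},{e,f},{e,g},{a,c,e},{b,e,g},{d,e,f}} U24={{a,e},{c,e},{d,e},{d,f},{e,g},{a,c,e},{b,e,g},{d,e,f}} U25={{b,e},{b,f},{e,g},{b,e,g}} U34={{a,e},{c,e},{d,e},{e,g},{a,c,e},{b,e,g},{d,e,f}} U35={{b,e},{e,g},{b,e,g}} U45={{g},{a,g},{b,g},{e,g},{b,e,g}}
  U123={{e},{a,e},{b,e},{c,e},{d,e},{e,f},{e,g},{a,c,e},{b,e,g},{d,e,f}} U124={{a,e},{c,e},{d,e},{e,g},{a,c,e},{b,e,g},{d,e,f}} U125={{b,e},{e,g},{b,e,g}} U134={{a,e},{c,e},{d,e},{e,g},{a,c,e},{b,e,g},{d,e,f}} U135={{b,e},{e,g},{b,e,g}} U145={{g},{a,g},{b,g},{e,g},{b,e,g}} U234={{a,e},{c,e},{d,e},{e,g},{a,c,e},{b,e,g},{d,e,f}} U235={{b,e},{e,g},{b,e,g}} U245={{e,g},{b,e,g}} U345={{e,g},{b,e,g}}
  U1234={{a,e},{c,e},{d,e},{e,g},{a,c,e},{b,e,g},{d,e,f}} U1235={{b,e},{e,g},{b,e,g}} U1245={{e,g},{b,e,g}} U1345={{e,g},{b,e,g}} U2345={{e,g},{b,e,g}}
  U12345={{e,g},{b,e,g}}
components per intersection:
  U1: {{a},{e},{g},{a,c},{a,e},{a,g},{b,e},{b,g},{c,e},{d,e},{e,f},{e,g},{a,c,e},{b,e,g},{d,e,f}}
  U2: {{e},{f},{a,e},{b,e},{b,f},{c,e},{d,e},{d,f},{e,f},{e,g},{a,c,e},{b,e,g},{d,e,f}}
  U3: {{e},{a,e},{b,e},{c,e},{d,e},{e,f},{e,g},{a,c,e},{b,e,g},{d,e,f}}
  U4: {{a},{c},{g},{a,c},{a,e},{a,g},{b,g},{c,e},{e,g},{a,c,e},{b,e,g}} {{d},{d,e},{d,f},{d,e,f}}
  U5: {{b},{g},{a,g},{b,e},{b,f},{b,g},{e,g},{b,e,g}}
  U12: {{e},{a,e},{b,e},{c,e},{d,e},{e,f},{e,g},{a,c,e},{b,e,g},{d,e,f}}
  U13: {{e},{a,e},{b,e},{c,e},{d,e},{e,f},{e,g},{a,c,e},{b,e,g},{d,e,f}}
  U14: {{a},{g},{a,c},{a,e},{a,g},{b,g},{c,e},{e,g},{a,c,e},{b,e,g}} {{d,e},{d,e,f}}
  U15: {{g},{a,g},{b,e},{b,g},{e,g},{b,e,g}}
  U23: {{e},{a,e},{b,e},{c,e},{d,e},{e,f},{e,g},{a,c,e},{b,e,g},{d,e,f}}
  U24: {{a,e},{c,e},{a,c,e}} {{d,e},{d,f},{d,e,f}} {{e,g},{b,e,g}}
  U25: {{b,e},{e,g},{b,e,g}} {{b,f}}
  U34: {{a,e},{c,e},{a,c,e}} {{d,e},{d,e,f}} {{e,g},{b,e,g}}
  U35: {{b,e},{e,g},{b,e,g}}
  U45: {{g},{a,g},{b,g},{e,g},{b,e,g}}
  U123: {{e},{a,e},{b,e},{c,e},{d,e},{e,f},{e,g},{a,c,e},{b,e,g},{d,e,f}}
  U124: {{a,e},{c,e},{a,c,e}} {{d,e},{d,e,f}} {{e,g},{b,e,g}}
  U125: {{b,e},{e,g},{b,e,g}}
  U134: {{a,e},{c,e},{a,c,e}} {{d,e},{d,e,f}} {{e,g},{b,e,g}}
  U135: {{b,e},{e,g},{b,e,g}}
  U145: {{g},{a,g},{b,g},{e,g},{b,e,g}}
  U234: {{a,e},{c,e},{a,c,e}} {{d,e},{d,e,f}} {{e,g},{b,e,g}}
  U235: {{b,e},{e,g},{b,e,g}}
  U245: {{e,g},{b,e,g}}
  U345: {{e,g},{b,e,g}}
  U1234: {{a,e},{c,e},{a,c,e}} {{d,e},{d,e,f}} {{e,g},{b,e,g}}
  U1235: {{b,e},{e,g},{b,e,g}}
  U1245: {{e,g},{b,e,g}}
  U1345: {{e,g},{b,e,g}}
  U2345: {{e,g},{b,e,g}}
  U12345: {{e,g},{b,e,g}}
C dims 6,16,16,7; δ0: rk 5, SNF 1^5; δ1: rk 10, SNF 1^10; δ2: rk 6, SNF 1^6
degree 0: 6−5−0 = 1 → Ȟ^0 ≅ Z
degree 1: 16−10−5 = 1 → Ȟ^1 ≅ Z
degree 2: 16−6−10 = 0 → Ȟ^2 ≅ 0

Ȟ^0(U;F) ≅ Z, Ȟ^1(U;F) ≅ Z and Ȟ^2(U;F) ≅ 0


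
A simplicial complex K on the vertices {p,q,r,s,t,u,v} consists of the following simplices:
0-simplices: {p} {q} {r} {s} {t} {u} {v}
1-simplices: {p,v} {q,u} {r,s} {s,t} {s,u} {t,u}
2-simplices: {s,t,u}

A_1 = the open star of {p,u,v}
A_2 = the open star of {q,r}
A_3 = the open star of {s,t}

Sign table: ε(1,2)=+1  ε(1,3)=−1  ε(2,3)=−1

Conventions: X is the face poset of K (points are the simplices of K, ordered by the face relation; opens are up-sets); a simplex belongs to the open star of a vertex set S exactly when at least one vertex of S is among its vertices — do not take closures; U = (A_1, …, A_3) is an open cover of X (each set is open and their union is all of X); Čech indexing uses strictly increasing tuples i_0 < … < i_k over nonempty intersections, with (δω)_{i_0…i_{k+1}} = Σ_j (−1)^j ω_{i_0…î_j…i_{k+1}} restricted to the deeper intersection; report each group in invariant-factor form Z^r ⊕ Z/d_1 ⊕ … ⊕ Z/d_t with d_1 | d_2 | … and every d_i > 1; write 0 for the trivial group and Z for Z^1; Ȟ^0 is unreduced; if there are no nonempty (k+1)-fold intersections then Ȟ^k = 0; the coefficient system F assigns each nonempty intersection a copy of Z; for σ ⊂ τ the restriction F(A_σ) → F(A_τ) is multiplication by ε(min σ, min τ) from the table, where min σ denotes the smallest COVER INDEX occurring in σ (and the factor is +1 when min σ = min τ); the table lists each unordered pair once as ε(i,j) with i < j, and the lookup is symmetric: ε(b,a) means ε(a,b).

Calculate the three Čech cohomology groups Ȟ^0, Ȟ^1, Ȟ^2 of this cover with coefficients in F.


nerve simplices:
  A1={{p},{u},{v},{p,v},{q,u},{s,u},{t,u},{s,t,u}} A2={{q},{r},{q,u},{r,s}} A3={{s},{t},{r,s},{s,t},{s,u},{t,u},{s,t,u}}
  A12={{q,u}} A13={{s,u},{t,u},{s,t,u}} A23={{r,s}}
C dims 3,3; δ0: rk 2, SNF 1^2
degree 0: 3−2−0 = 1 → Ȟ^0 ≅ Z
degree 1: 3−0−2 = 1 → Ȟ^1 ≅ Z
degree 2: 0−0−0 = 0 → Ȟ^2 ≅ 0

Ȟ^0(U;F) ≅ Z, Ȟ^1(U;F) ≅ Z and Ȟ^2(U;F) ≅ 0


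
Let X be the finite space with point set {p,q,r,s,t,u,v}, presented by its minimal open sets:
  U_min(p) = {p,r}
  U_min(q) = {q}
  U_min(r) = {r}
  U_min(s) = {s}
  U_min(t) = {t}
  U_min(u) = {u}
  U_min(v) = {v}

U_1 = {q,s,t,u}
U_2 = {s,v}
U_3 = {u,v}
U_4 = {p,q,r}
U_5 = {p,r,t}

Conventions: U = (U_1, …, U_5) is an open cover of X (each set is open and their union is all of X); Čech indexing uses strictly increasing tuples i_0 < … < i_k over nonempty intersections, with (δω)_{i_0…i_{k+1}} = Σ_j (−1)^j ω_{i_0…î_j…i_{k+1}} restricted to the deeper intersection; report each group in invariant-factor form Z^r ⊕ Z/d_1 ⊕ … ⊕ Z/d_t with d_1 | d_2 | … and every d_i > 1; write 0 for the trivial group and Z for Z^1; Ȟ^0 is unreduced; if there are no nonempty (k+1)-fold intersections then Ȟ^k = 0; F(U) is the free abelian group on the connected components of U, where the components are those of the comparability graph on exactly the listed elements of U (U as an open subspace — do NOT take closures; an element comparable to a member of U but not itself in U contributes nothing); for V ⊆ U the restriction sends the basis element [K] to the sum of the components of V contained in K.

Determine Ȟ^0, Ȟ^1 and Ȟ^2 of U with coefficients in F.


nerve of the cover:
  U12={s} U13={u} U14={q} U15={t} U23={v} U45={p,r}
components per intersection:
  U1: {q} {s} {t} {u}
  U2: {s} {v}
  U3: {u} {v}
  U4: {p,r} {q}
  U5: {p,r} {t}
  U12: {s}
  U13: {u}
  U14: {q}
  U15: {t}
  U23: {v}
  U45: {p,r}
C dims 12,6; δ0: rk 6, SNF 1^6
Ȟ^0 = (12 − 6) − 0 = 6, so Ȟ^0 ≅ Z^6
Ȟ^1 = (6 − 0) − 6 = 0, so Ȟ^1 ≅ 0
Ȟ^2 = (0 − 0) − 0 = 0, so Ȟ^2 ≅ 0

Ȟ^0 = Z^6, Ȟ^1 = 0 and Ȟ^2 = 0


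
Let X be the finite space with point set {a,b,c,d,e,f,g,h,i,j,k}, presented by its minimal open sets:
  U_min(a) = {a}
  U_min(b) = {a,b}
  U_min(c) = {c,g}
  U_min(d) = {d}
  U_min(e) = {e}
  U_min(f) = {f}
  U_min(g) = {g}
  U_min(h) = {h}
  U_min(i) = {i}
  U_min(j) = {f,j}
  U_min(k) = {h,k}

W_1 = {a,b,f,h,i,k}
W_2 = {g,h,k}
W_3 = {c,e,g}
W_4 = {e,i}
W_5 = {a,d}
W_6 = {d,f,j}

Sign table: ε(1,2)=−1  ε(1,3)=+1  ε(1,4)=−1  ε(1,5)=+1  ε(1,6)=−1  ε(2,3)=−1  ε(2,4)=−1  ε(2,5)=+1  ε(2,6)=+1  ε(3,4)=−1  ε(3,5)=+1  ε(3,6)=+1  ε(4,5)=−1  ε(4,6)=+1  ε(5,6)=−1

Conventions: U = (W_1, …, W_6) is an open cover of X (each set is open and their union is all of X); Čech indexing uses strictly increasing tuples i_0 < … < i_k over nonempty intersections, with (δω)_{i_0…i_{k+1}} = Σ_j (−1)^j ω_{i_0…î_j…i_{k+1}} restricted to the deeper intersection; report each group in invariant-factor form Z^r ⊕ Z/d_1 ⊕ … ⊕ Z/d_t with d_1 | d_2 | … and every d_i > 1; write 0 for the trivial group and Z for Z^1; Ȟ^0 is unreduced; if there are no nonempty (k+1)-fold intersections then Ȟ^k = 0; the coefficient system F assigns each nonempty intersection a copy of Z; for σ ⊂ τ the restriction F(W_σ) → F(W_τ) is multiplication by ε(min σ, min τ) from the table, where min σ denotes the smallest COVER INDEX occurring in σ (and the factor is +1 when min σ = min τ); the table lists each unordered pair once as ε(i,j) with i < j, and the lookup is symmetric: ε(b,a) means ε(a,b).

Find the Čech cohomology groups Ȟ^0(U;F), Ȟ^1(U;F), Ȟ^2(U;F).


Ȟ^0 ≅ Z; Ȟ^1 ≅ Z^2; Ȟ^2 ≅ 0

cover nerve:
  W12={h,k} W14={i} W15={a} W16={f} W23={g} W34={e} W56={d}
C dims 6,7; δ0: rk 5, SNF 1^5
Ȟ^0: (6−5)−0=1 ⇒ Z
Ȟ^1: (7−0)−5=2 ⇒ Z^2
Ȟ^2: (0−0)−0=0 ⇒ 0


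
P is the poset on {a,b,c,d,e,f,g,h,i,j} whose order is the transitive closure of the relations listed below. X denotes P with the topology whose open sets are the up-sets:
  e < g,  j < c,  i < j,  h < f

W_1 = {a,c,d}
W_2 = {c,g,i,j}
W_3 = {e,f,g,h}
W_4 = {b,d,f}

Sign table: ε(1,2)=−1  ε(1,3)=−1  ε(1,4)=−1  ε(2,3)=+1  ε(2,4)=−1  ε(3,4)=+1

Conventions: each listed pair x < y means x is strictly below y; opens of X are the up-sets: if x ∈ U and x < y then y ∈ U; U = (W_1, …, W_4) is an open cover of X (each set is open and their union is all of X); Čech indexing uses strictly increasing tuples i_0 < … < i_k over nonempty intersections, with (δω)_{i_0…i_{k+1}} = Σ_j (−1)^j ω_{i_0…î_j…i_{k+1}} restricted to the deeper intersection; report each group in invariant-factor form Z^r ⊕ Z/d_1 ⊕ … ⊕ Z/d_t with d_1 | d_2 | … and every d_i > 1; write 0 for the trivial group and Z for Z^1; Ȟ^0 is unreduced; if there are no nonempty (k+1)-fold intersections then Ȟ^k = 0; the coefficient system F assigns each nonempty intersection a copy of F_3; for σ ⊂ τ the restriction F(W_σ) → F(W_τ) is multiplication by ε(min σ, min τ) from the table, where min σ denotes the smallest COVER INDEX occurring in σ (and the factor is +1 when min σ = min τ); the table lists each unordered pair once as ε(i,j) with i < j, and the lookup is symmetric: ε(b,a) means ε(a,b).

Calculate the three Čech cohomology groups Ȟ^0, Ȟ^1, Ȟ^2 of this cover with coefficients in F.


nonempty overlaps:
  W12={c} W14={d} W23={g} W34={f}
C dims 4,4; δ0: rk_F3 3
degree 0: 4−3−0 = 1 → Ȟ^0 ≅ Z/3
degree 1: 4−0−3 = 1 → Ȟ^1 ≅ Z/3
degree 2: 0−0−0 = 0 → Ȟ^2 ≅ 0

Ȟ^0(U;F) ≅ Z/3, Ȟ^1(U;F) ≅ Z/3 and Ȟ^2(U;F) ≅ 0


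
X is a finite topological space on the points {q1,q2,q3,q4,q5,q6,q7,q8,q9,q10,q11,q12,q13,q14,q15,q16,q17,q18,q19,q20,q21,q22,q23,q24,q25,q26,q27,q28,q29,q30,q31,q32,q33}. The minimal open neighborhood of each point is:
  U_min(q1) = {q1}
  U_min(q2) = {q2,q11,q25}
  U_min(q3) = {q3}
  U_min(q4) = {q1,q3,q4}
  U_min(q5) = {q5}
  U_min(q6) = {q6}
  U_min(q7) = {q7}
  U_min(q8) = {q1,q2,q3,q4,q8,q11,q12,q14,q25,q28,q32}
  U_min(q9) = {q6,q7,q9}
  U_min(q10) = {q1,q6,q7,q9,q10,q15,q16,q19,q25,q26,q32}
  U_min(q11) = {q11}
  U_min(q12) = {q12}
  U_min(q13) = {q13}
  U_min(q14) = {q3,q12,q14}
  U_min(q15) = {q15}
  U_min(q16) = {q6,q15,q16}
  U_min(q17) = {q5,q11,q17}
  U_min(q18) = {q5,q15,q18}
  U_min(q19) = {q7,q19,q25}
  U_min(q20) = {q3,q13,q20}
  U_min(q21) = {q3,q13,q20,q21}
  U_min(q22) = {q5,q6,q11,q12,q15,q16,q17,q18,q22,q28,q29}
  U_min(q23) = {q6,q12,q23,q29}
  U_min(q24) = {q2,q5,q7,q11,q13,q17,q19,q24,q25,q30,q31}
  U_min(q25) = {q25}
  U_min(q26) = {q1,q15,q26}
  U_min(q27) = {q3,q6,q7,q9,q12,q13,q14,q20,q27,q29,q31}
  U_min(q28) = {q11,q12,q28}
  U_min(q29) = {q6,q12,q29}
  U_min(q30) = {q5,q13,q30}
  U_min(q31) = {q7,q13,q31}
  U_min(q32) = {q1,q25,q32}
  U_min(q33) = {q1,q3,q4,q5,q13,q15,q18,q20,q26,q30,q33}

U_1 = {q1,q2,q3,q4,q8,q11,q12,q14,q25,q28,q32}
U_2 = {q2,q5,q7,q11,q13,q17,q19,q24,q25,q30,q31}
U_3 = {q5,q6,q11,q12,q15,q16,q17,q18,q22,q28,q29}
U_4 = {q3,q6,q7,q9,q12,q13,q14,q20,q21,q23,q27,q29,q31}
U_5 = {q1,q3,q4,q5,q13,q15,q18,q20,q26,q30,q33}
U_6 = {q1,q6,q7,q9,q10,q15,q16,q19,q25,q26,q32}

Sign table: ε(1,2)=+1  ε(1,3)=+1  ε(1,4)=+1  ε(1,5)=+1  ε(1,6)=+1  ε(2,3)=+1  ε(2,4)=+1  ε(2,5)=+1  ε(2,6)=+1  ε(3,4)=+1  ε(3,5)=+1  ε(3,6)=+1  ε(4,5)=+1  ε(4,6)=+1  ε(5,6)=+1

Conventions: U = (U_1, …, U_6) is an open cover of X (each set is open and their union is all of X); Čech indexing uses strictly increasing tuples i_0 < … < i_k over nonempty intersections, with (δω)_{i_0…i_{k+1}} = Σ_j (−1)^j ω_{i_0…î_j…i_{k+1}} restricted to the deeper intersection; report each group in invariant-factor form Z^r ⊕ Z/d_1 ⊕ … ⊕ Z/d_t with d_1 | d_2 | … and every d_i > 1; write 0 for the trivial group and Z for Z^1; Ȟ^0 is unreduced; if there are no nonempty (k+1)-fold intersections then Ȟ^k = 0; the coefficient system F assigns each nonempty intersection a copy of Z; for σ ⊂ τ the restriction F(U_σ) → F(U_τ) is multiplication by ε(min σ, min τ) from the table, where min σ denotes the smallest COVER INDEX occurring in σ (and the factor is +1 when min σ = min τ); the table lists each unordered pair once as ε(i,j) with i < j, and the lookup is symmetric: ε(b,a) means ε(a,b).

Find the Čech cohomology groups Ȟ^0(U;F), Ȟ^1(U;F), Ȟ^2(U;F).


nonempty intersections:
  U12={q2,q11,q25} U13={q11,q12,q28} U14={q3,q12,q14} U15={q1,q3,q4} U16={q1,q25,q32} U23={q5,q11,q17} U24={q7,q13,q31} U25={q5,q13,q30} U26={q7,q19,q25} U34={q6,q12,q29} U35={q5,q15,q18} U36={q6,q15,q16} U45={q3,q13,q20} U46={q6,q7,q9} U56={q1,q15,q26}
  U123={q11} U126={q25} U134={q12} U145={q3} U156={q1} U235={q5} U245={q13} U246={q7} U346={q6} U356={q15}
C dims 6,15,10; δ0: rk 5, SNF 1^5; δ1: rk 10, SNF 1^9·2
Ȟ^0: (6−5)−0=1 ⇒ Z
Ȟ^1: (15−10)−5=0 ⇒ 0
Ȟ^2: (10−0)−10=0 plus torsion [2] ⇒ Z/2

Ȟ^0 = Z; Ȟ^1 = 0; Ȟ^2 = Z/2


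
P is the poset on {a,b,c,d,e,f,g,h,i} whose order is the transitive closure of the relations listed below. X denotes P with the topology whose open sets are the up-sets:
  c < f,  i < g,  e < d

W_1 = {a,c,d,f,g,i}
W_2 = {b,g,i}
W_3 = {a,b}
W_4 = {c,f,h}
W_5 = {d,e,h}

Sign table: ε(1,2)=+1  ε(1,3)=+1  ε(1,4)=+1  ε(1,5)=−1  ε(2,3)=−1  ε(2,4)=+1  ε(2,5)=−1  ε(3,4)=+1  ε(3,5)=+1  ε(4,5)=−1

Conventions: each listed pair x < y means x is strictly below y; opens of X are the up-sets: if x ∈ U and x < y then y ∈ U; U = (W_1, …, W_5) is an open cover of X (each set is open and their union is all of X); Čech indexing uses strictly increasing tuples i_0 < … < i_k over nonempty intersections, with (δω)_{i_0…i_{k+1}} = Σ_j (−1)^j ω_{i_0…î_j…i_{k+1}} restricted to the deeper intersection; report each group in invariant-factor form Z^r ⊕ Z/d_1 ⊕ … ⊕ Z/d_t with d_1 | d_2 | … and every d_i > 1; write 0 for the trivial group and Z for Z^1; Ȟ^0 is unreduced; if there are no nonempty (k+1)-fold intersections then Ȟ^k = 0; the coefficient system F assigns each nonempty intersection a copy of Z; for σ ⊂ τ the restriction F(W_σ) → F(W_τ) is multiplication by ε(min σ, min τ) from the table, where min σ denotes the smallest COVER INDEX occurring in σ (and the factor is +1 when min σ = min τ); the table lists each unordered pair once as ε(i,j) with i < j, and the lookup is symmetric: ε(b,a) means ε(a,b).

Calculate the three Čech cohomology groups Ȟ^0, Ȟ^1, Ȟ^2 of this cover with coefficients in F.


Ȟ^0 ≅ 0, Ȟ^1 ≅ Z ⊕ Z/2 and Ȟ^2 ≅ 0

nerve of the cover:
  W12={g,i} W13={a} W14={c,f} W15={d} W23={b} W45={h}
C dims 5,6; δ0: rk 5, SNF 1^4·2
Ȟ^0 = (5 − 5) − 0 = 0, so Ȟ^0 ≅ 0
Ȟ^1 = (6 − 0) − 5 = 1 plus torsion [2], so Ȟ^1 ≅ Z ⊕ Z/2
Ȟ^2 = (0 − 0) − 0 = 0, so Ȟ^2 ≅ 0
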